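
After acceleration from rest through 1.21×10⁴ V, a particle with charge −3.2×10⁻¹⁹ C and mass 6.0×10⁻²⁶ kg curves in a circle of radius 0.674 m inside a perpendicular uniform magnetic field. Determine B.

B ≈ 0.0999 T

v = √(2|q|V/m) = √(2·3.2×10⁻¹⁹·1.21×10⁴/6.0×10⁻²⁶) ≈ 3.593×10⁵ m/s.
B = mv/(|q|r) = (6.0×10⁻²⁶)(3.593×10⁵)/((3.2×10⁻¹⁹)(0.674)) ≈ 0.0999 T.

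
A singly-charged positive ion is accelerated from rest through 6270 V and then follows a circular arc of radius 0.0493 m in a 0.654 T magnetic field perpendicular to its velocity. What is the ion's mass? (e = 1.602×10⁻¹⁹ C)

m ≈ 1.33×10⁻²⁶ kg

Combine |q|V = ½mv² and r = mv/(|q|B): eliminate v to get m = qB²r²/(2V).
m = (1.602×10⁻¹⁹)(0.654)²(0.0493)²/(2·6270) ≈ 1.33×10⁻²⁶ kg.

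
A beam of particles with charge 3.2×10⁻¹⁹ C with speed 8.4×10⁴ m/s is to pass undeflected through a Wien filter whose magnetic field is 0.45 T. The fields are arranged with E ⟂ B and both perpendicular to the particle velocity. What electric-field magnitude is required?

For straight-line motion qE = qvB, so E = vB.
E = 8.4×10⁴ × 0.45 = 3.8×10⁴ V/m.

E = 3.8×10⁴ V/m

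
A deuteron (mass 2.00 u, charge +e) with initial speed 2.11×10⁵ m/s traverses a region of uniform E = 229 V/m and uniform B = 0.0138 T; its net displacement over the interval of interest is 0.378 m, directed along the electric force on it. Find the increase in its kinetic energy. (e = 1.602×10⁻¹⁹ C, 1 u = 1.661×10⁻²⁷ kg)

ΔKE ≈ 1.39×10⁻¹⁷ J

The magnetic force is always ⟂ v and does no work; only the electric force changes KE.
ΔKE = F_E · d = |q|E d = (1.602×10⁻¹⁹)(229)(0.378) ≈ 1.39×10⁻¹⁷ J.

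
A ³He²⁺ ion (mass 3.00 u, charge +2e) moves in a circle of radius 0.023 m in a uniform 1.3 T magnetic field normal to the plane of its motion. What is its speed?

v ≈ 1.9×10⁶ m/s

From |q|vB = mv²/r, v = |q|Br/m.
v = (3.204×10⁻¹⁹)(1.3)(0.023)/4.983×10⁻²⁷ ≈ 1.9×10⁶ m/s.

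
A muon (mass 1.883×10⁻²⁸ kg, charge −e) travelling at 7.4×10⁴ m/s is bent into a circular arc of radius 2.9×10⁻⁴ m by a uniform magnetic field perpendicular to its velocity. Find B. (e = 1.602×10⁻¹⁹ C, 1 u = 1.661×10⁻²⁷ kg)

From |q|vB = mv²/r, B = mv/(|q|r).
B = (1.883×10⁻²⁸)(7.4×10⁴)/((1.602×10⁻¹⁹)(2.9×10⁻⁴)) ≈ 0.30 T.

B ≈ 0.30 T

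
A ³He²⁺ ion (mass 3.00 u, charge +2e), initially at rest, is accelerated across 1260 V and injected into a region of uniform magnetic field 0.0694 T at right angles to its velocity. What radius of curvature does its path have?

Acceleration: |q|V = ½mv² ⇒ v = √(2|q|V/m) = √(2·3.204×10⁻¹⁹·1260/4.983×10⁻²⁷) ≈ 4.025×10⁵ m/s.
In the field: r = mv/(|q|B) = (4.983×10⁻²⁷)(4.025×10⁵)/((3.204×10⁻¹⁹)(0.0694)) ≈ 0.0902 m.

r ≈ 0.0902 m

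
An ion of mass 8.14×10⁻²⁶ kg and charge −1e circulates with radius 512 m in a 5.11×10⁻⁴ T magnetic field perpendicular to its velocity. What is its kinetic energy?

KE ≈ 6.74×10⁴ eV

v = |q|Br/m, then KE = ½mv² = (qBr)²/(2m).
v = (1.602×10⁻¹⁹)(5.11×10⁻⁴)(512)/8.14×10⁻²⁶ ≈ 5.149×10⁵ m/s.
KE = ½(8.14×10⁻²⁶)(5.149×10⁵)² ≈ 1.08×10⁻¹⁴ J = 6.74×10⁴ eV.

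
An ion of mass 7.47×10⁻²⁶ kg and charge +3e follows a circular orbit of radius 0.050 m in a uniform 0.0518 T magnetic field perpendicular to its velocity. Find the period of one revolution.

The cyclotron period depends only on m, q, B: T = 2πm/(|q|B).
T = 2π(7.47×10⁻²⁶)/((4.806×10⁻¹⁹)(0.0518)) ≈ 1.89×10⁻⁵ s.

T ≈ 1.89×10⁻⁵ s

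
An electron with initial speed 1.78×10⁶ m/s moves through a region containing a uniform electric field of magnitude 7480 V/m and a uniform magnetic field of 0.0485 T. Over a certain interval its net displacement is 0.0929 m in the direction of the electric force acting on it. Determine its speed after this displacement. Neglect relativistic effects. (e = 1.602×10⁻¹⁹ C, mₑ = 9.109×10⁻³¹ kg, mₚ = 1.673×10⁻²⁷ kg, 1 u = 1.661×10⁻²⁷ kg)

B does no work; ΔKE = |q|E d.
½mv_f² = ½mv₀² + |q|Ed = ½(9.109×10⁻³¹)(1.78×10⁶)² + (1.602×10⁻¹⁹)(7480)(0.0929) ≈ 1.443×10⁻¹⁸ J + 1.113×10⁻¹⁶ J ≈ 1.128×10⁻¹⁶ J.
v_f = √(2·1.128×10⁻¹⁶/9.109×10⁻³¹) ≈ 1.57×10⁷ m/s.

v_f ≈ 1.57×10⁷ m/s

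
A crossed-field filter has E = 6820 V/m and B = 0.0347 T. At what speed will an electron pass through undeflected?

For undeflected motion the electric and magnetic forces balance: qE = qvB.
v = E/B = 6820/0.0347 = 1.97×10⁵ m/s.

v = 1.97×10⁵ m/s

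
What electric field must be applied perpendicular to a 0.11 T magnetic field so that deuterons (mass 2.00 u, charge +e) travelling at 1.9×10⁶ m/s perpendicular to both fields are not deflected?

For straight-line motion qE = qvB, so E = vB.
E = 1.9×10⁶ × 0.11 = 2.1×10⁵ V/m.

E = 2.1×10⁵ V/m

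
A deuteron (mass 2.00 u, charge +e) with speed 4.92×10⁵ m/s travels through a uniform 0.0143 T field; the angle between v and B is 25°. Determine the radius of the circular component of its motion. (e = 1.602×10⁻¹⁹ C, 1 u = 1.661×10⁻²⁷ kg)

v⊥ = v sinθ = 4.92×10⁵·sin25° ≈ 2.079×10⁵ m/s.
r = m v⊥/(|q|B) = (3.322×10⁻²⁷)(2.079×10⁵)/((1.602×10⁻¹⁹)(0.0143)) ≈ 0.302 m.

r ≈ 0.302 m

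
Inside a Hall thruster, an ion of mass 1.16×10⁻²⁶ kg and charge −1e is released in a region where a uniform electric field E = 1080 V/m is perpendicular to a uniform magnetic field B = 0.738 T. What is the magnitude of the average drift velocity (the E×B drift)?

In crossed fields the guiding centre drifts at v_d = |E×B|/B² = E/B, independent of charge and mass.
v_d = 1080/0.738 = 1460 m/s.

v_d ≈ 1460 m/s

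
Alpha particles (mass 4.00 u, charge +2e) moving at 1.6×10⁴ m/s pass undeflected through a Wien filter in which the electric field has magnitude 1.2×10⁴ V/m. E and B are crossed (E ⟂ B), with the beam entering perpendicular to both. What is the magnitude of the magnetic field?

Balance of forces in the selector: qE = qvB ⇒ B = E/v.
B = 1.2×10⁴/1.6×10⁴ = 0.75 T.

B = 0.75 T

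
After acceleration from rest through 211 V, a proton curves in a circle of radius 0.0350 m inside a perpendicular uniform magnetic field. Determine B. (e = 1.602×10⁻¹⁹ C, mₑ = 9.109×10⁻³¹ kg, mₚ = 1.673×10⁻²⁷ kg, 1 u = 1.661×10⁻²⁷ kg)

B ≈ 0.0600 T

v = √(2|q|V/m) = √(2·1.602×10⁻¹⁹·211/1.673×10⁻²⁷) ≈ 2.010×10⁵ m/s.
B = mv/(|q|r) = (1.673×10⁻²⁷)(2.010×10⁵)/((1.602×10⁻¹⁹)(0.0350)) ≈ 0.0600 T.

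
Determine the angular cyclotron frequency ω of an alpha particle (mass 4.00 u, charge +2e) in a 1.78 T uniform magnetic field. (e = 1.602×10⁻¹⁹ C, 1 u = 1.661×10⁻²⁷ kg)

ω ≈ 8.58×10⁷ rad/s

ω = |q|B/m.
ω = (3.204×10⁻¹⁹)(1.78)/6.644×10⁻²⁷ ≈ 8.58×10⁷ rad/s.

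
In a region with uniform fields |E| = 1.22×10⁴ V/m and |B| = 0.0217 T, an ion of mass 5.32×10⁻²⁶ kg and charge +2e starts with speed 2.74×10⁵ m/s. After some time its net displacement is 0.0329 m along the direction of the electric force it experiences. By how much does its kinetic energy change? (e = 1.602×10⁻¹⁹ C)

The magnetic force is always ⟂ v and does no work; only the electric force changes KE.
ΔKE = F_E · d = |q|E d = (3.204×10⁻¹⁹)(1.22×10⁴)(0.0329) ≈ 1.29×10⁻¹⁶ J.

ΔKE ≈ 1.29×10⁻¹⁶ J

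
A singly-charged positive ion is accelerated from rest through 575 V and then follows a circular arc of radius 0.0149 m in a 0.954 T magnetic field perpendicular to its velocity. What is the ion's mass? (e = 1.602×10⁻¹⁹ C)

m ≈ 2.81×10⁻²⁶ kg

Combine |q|V = ½mv² and r = mv/(|q|B): eliminate v to get m = qB²r²/(2V).
m = (1.602×10⁻¹⁹)(0.954)²(0.0149)²/(2·575) ≈ 2.81×10⁻²⁶ kg.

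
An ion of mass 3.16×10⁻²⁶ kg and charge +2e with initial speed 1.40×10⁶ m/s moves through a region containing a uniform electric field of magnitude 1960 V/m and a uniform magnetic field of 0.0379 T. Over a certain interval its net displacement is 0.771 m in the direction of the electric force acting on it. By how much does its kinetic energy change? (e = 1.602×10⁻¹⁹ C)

The magnetic force is always ⟂ v and does no work; only the electric force changes KE.
ΔKE = F_E · d = |q|E d = (3.204×10⁻¹⁹)(1960)(0.771) ≈ 4.84×10⁻¹⁶ J.

ΔKE ≈ 4.84×10⁻¹⁶ J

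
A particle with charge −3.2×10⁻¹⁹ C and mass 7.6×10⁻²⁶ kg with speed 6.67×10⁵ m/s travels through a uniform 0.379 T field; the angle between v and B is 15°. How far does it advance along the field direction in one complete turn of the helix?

v∥ = v cosθ = 6.67×10⁵·cos15° ≈ 6.443×10⁵ m/s.
T = 2πm/(|q|B) = 2π(7.6×10⁻²⁶)/((3.2×10⁻¹⁹)(0.379)) ≈ 3.937×10⁻⁶ s.
pitch = v∥ T = (6.443×10⁵)(3.937×10⁻⁶) ≈ 2.54 m.

p ≈ 2.54 m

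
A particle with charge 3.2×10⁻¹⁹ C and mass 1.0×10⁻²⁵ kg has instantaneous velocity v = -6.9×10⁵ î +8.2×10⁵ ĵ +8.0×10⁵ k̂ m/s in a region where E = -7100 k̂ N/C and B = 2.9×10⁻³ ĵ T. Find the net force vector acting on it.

F ≈ (-7.42×10⁻¹⁶, 0, -2.91×10⁻¹⁵) N

v×B = (-2320, 0, -2000) N/C.
E + v×B = (-2320, 0, -9100) N/C.
F = q(E + v×B) = (3.2×10⁻¹⁹ C)·(-2320, 0, -9100) = (-7.42×10⁻¹⁶, 0, -2.91×10⁻¹⁵) N.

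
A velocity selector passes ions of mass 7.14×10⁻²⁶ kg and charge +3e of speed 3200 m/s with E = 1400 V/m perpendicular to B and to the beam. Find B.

Balance of forces in the selector: qE = qvB ⇒ B = E/v.
B = 1400/3200 = 0.44 T.

B = 0.44 T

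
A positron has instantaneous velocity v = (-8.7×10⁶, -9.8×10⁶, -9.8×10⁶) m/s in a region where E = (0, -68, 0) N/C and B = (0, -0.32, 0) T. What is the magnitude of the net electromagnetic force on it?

|F| ≈ 6.72×10⁻¹³ N

v×B = (-3.14×10⁶, 0, 2.78×10⁶) N/C.
E + v×B = (-3.14×10⁶, -68.0, 2.78×10⁶) N/C.
F = q(E + v×B) = (1.602×10⁻¹⁹ C)·(-3.14×10⁶, -68.0, 2.78×10⁶) = (-5.02×10⁻¹³, -1.09×10⁻¹⁷, 4.46×10⁻¹³) N.
|F| = 6.72×10⁻¹³ N.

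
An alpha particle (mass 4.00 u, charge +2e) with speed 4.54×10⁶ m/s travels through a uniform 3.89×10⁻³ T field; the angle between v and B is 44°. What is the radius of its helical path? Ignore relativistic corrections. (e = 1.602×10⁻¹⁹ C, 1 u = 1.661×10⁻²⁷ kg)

v⊥ = v sinθ = 4.54×10⁶·sin44° ≈ 3.154×10⁶ m/s.
r = m v⊥/(|q|B) = (6.644×10⁻²⁷)(3.154×10⁶)/((3.204×10⁻¹⁹)(3.89×10⁻³)) ≈ 16.8 m.

r ≈ 16.8 m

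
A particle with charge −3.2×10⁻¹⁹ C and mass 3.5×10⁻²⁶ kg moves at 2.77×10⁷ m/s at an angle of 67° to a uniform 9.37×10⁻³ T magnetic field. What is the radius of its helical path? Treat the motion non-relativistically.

r ≈ 298 m

v⊥ = v sinθ = 2.77×10⁷·sin67° ≈ 2.550×10⁷ m/s.
r = m v⊥/(|q|B) = (3.5×10⁻²⁶)(2.550×10⁷)/((3.2×10⁻¹⁹)(9.37×10⁻³)) ≈ 298 m.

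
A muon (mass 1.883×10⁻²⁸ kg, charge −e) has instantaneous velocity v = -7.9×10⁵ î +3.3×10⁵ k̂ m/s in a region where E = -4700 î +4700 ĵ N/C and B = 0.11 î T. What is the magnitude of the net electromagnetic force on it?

|F| ≈ 6.61×10⁻¹⁵ N

v×B = (0, 3.63×10⁴, 0) N/C.
E + v×B = (-4700, 4.10×10⁴, 0) N/C.
F = q(E + v×B) = (−1.602×10⁻¹⁹ C)·(-4700, 4.10×10⁴, 0) = (7.53×10⁻¹⁶, -6.57×10⁻¹⁵, 0) N.
|F| = 6.61×10⁻¹⁵ N.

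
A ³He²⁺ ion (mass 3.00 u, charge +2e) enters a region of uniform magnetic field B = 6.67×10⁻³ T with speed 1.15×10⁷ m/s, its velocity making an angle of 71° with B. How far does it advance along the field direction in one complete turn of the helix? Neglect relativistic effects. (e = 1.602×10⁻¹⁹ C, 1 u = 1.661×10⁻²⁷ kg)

p ≈ 54.9 m

v∥ = v cosθ = 1.15×10⁷·cos71° ≈ 3.744×10⁶ m/s.
T = 2πm/(|q|B) = 2π(4.983×10⁻²⁷)/((3.204×10⁻¹⁹)(6.67×10⁻³)) ≈ 1.465×10⁻⁵ s.
pitch = v∥ T = (3.744×10⁶)(1.465×10⁻⁵) ≈ 54.9 m.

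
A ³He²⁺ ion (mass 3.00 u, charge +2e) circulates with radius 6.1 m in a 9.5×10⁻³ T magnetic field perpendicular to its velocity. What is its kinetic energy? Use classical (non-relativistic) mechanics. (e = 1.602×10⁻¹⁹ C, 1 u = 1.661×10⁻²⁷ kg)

v = |q|Br/m, then KE = ½mv² = (qBr)²/(2m).
v = (3.204×10⁻¹⁹)(9.5×10⁻³)(6.1)/4.983×10⁻²⁷ ≈ 3.726×10⁶ m/s.
KE = ½(4.983×10⁻²⁷)(3.726×10⁶)² ≈ 3.5×10⁻¹⁴ J.

KE ≈ 3.5×10⁻¹⁴ J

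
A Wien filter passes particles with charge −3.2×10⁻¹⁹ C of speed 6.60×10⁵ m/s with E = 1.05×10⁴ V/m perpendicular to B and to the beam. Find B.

B = 0.0159 T

Balance of forces in the selector: qE = qvB ⇒ B = E/v.
B = 1.05×10⁴/6.60×10⁵ = 0.0159 T.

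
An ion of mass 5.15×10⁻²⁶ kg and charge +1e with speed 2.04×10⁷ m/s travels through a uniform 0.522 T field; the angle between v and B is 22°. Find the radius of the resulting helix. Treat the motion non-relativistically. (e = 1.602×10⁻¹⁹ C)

r ≈ 4.71 m

v⊥ = v sinθ = 2.04×10⁷·sin22° ≈ 7.642×10⁶ m/s.
r = m v⊥/(|q|B) = (5.15×10⁻²⁶)(7.642×10⁶)/((1.602×10⁻¹⁹)(0.522)) ≈ 4.71 m.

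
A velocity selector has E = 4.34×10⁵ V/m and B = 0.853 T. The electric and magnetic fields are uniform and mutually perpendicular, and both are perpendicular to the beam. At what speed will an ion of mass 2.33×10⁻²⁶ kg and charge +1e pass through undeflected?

v = 5.09×10⁵ m/s

For undeflected motion the electric and magnetic forces balance: qE = qvB.
v = E/B = 4.34×10⁵/0.853 = 5.09×10⁵ m/s.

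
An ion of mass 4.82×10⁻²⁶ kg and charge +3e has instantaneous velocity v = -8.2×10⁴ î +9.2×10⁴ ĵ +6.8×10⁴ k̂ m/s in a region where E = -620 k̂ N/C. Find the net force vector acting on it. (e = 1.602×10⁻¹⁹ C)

F ≈ (0, 0, -2.98×10⁻¹⁶) N

Only an electric field acts, so F = qE = (4.806×10⁻¹⁹ C)·(0, 0, -620) = (0, 0, -2.98×10⁻¹⁶) N.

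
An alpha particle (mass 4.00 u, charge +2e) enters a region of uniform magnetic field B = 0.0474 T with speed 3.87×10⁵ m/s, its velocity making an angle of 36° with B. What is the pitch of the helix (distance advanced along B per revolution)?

p ≈ 0.861 m

v∥ = v cosθ = 3.87×10⁵·cos36° ≈ 3.131×10⁵ m/s.
T = 2πm/(|q|B) = 2π(6.644×10⁻²⁷)/((3.204×10⁻¹⁹)(0.0474)) ≈ 2.749×10⁻⁶ s.
pitch = v∥ T = (3.131×10⁵)(2.749×10⁻⁶) ≈ 0.861 m.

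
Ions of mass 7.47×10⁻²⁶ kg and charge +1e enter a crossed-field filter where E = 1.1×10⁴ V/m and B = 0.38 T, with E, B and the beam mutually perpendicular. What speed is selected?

Straight-line motion ⇒ electric and magnetic forces cancel, so E = vB.
v = E/B = 1.1×10⁴/0.38 = 2.9×10⁴ m/s.

v = 2.9×10⁴ m/s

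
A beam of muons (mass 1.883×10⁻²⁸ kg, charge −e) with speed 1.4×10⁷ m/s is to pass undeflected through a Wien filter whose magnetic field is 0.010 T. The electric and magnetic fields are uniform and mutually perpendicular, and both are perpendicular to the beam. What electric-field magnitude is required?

For straight-line motion qE = qvB, so E = vB.
E = 1.4×10⁷ × 0.010 = 1.4×10⁵ V/m.

E = 1.4×10⁵ V/m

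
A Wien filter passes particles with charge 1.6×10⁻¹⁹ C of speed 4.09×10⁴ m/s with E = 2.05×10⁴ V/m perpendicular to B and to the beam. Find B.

B = 0.501 T

Balance of forces in the selector: qE = qvB ⇒ B = E/v.
B = 2.05×10⁴/4.09×10⁴ = 0.501 T.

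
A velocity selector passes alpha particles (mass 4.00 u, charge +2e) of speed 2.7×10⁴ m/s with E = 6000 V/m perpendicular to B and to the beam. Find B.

B = 0.22 T

Balance of forces in the selector: qE = qvB ⇒ B = E/v.
B = 6000/2.7×10⁴ = 0.22 T.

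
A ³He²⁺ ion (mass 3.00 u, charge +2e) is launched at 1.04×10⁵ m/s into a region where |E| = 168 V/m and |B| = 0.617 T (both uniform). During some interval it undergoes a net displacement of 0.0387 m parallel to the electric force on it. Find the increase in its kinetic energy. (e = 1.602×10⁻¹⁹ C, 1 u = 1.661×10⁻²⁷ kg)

The magnetic force is always ⟂ v and does no work; only the electric force changes KE.
ΔKE = F_E · d = |q|E d = (3.204×10⁻¹⁹)(168)(0.0387) ≈ 2.08×10⁻¹⁸ J.

ΔKE ≈ 2.08×10⁻¹⁸ J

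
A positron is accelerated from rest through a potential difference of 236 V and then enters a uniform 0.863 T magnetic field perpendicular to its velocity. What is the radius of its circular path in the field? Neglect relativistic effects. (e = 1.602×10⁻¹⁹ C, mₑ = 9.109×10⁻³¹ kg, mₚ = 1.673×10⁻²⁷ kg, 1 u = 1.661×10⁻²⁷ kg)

r ≈ 6.00×10⁻⁵ m

Acceleration: |q|V = ½mv² ⇒ v = √(2|q|V/m) = √(2·1.602×10⁻¹⁹·236/9.109×10⁻³¹) ≈ 9.111×10⁶ m/s.
In the field: r = mv/(|q|B) = (9.109×10⁻³¹)(9.111×10⁶)/((1.602×10⁻¹⁹)(0.863)) ≈ 6.00×10⁻⁵ m.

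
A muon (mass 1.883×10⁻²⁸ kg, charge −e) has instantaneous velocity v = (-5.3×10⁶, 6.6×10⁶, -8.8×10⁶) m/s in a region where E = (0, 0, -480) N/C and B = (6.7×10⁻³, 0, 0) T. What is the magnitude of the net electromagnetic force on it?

v×B = (0, -5.90×10⁴, -4.42×10⁴) N/C.
E + v×B = (0, -5.90×10⁴, -4.47×10⁴) N/C.
F = q(E + v×B) = (−1.602×10⁻¹⁹ C)·(0, -5.90×10⁴, -4.47×10⁴) = (0, 9.45×10⁻¹⁵, 7.16×10⁻¹⁵) N.
|F| = 1.19×10⁻¹⁴ N.

|F| ≈ 1.19×10⁻¹⁴ N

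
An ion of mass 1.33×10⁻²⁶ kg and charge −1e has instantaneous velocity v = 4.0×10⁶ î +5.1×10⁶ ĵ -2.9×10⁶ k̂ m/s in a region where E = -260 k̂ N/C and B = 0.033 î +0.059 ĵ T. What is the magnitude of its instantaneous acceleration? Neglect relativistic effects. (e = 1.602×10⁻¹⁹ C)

v×B = (1.71×10⁵, -9.57×10⁴, 6.77×10⁴) N/C.
E + v×B = (1.71×10⁵, -9.57×10⁴, 6.74×10⁴) N/C.
F = q(E + v×B) = (−1.602×10⁻¹⁹ C)·(1.71×10⁵, -9.57×10⁴, 6.74×10⁴) = (-2.74×10⁻¹⁴, 1.53×10⁻¹⁴, -1.08×10⁻¹⁴) N.
|a| = |F|/m = 3.321×10⁻¹⁴/1.33×10⁻²⁶ ≈ 2.50×10¹² m/s².

|a| ≈ 2.50×10¹² m/s²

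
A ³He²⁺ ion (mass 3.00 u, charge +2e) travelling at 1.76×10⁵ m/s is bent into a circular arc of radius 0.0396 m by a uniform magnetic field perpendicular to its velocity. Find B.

From |q|vB = mv²/r, B = mv/(|q|r).
B = (4.983×10⁻²⁷)(1.76×10⁵)/((3.204×10⁻¹⁹)(0.0396)) ≈ 0.0691 T.

B ≈ 0.0691 T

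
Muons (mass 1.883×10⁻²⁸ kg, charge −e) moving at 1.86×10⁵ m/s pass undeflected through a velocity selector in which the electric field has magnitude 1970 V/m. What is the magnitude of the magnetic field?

Balance of forces in the selector: qE = qvB ⇒ B = E/v.
B = 1970/1.86×10⁵ = 0.0106 T.

B = 0.0106 T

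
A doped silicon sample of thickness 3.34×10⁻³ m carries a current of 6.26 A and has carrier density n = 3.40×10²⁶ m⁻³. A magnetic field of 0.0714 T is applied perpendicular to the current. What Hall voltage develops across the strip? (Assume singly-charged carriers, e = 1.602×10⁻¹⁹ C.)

V_H = IB/(n e t).
V_H = (6.26)(0.0714)/((3.40×10²⁶)(1.602×10⁻¹⁹)(3.34×10⁻³)) ≈ 2.46×10⁻⁶ V.

V_H ≈ 2.46×10⁻⁶ V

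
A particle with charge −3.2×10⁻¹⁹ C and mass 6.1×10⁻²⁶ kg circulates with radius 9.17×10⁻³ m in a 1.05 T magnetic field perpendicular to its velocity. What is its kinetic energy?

v = |q|Br/m, then KE = ½mv² = (qBr)²/(2m).
v = (3.2×10⁻¹⁹)(1.05)(9.17×10⁻³)/6.1×10⁻²⁶ ≈ 5.051×10⁴ m/s.
KE = ½(6.1×10⁻²⁶)(5.051×10⁴)² ≈ 7.78×10⁻¹⁷ J = 486 eV.

KE ≈ 486 eV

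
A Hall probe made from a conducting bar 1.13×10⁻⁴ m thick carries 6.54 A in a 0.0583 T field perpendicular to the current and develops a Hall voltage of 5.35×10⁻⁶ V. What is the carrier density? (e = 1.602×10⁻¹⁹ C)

From V_H = IB/(n e t), n = IB/(V_H e t).
n = (6.54)(0.0583)/((5.35×10⁻⁶)(1.602×10⁻¹⁹)(1.13×10⁻⁴)) ≈ 3.94×10²⁷ m⁻³.

n ≈ 3.94×10²⁷ m⁻³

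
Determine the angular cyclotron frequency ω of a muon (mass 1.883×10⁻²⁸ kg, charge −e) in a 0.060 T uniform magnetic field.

ω = |q|B/m.
ω = (1.602×10⁻¹⁹)(0.060)/1.883×10⁻²⁸ ≈ 5.1×10⁷ rad/s.

ω ≈ 5.1×10⁷ rad/s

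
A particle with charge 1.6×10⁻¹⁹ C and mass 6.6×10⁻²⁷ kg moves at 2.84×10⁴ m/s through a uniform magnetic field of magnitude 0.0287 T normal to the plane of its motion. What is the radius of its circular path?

r ≈ 0.0408 m

The magnetic force provides the centripetal force: |q|vB = mv²/r.
r = mv/(|q|B) = (6.6×10⁻²⁷)(2.84×10⁴)/((1.6×10⁻¹⁹)(0.0287)) ≈ 0.0408 m.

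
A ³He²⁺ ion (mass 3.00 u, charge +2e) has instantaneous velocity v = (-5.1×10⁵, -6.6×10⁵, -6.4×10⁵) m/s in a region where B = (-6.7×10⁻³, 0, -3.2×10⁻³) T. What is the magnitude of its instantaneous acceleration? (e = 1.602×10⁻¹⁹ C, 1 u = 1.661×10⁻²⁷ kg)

|a| ≈ 3.58×10¹¹ m/s²

v×B = (2110, 2660, -4420) N/C.
F = q v×B = (3.204×10⁻¹⁹ C)·(2110, 2660, -4420) = (6.77×10⁻¹⁶, 8.51×10⁻¹⁶, -1.42×10⁻¹⁵) N.
|a| = |F|/m = 1.786×10⁻¹⁵/4.983×10⁻²⁷ ≈ 3.58×10¹¹ m/s².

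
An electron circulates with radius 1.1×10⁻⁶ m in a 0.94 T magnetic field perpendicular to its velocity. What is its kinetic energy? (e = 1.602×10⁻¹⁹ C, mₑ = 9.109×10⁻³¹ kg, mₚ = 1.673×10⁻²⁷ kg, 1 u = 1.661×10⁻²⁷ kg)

KE ≈ 1.5×10⁻²⁰ J

v = |q|Br/m, then KE = ½mv² = (qBr)²/(2m).
v = (1.602×10⁻¹⁹)(0.94)(1.1×10⁻⁶)/9.109×10⁻³¹ ≈ 1.818×10⁵ m/s.
KE = ½(9.109×10⁻³¹)(1.818×10⁵)² ≈ 1.5×10⁻²⁰ J.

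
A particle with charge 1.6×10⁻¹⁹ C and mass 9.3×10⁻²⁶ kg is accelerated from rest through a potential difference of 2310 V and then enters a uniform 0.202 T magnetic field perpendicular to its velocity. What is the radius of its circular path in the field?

r ≈ 0.257 m

Acceleration: |q|V = ½mv² ⇒ v = √(2|q|V/m) = √(2·1.6×10⁻¹⁹·2310/9.3×10⁻²⁶) ≈ 8.915×10⁴ m/s.
In the field: r = mv/(|q|B) = (9.3×10⁻²⁶)(8.915×10⁴)/((1.6×10⁻¹⁹)(0.202)) ≈ 0.257 m.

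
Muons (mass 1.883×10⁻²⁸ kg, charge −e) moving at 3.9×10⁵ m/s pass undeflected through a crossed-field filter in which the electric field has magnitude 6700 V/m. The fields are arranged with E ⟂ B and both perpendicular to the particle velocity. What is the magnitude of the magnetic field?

Balance of forces in the selector: qE = qvB ⇒ B = E/v.
B = 6700/3.9×10⁵ = 0.017 T.

B = 0.017 T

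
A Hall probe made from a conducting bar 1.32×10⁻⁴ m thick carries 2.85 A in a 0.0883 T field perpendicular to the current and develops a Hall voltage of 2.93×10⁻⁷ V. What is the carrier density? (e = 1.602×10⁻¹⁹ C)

n ≈ 4.06×10²⁸ m⁻³

From V_H = IB/(n e t), n = IB/(V_H e t).
n = (2.85)(0.0883)/((2.93×10⁻⁷)(1.602×10⁻¹⁹)(1.32×10⁻⁴)) ≈ 4.06×10²⁸ m⁻³.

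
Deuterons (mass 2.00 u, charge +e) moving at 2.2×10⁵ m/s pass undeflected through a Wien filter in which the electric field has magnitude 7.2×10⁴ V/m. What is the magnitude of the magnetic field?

Balance of forces in the selector: qE = qvB ⇒ B = E/v.
B = 7.2×10⁴/2.2×10⁵ = 0.33 T.

B = 0.33 T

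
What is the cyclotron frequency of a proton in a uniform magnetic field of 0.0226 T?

f ≈ 3.44×10⁵ Hz

f = |q|B/(2πm).
f = (1.602×10⁻¹⁹)(0.0226)/(2π·1.673×10⁻²⁷) ≈ 3.44×10⁵ Hz.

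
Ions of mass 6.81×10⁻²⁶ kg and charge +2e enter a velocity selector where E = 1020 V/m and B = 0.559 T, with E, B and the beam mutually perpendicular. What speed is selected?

For undeflected motion the electric and magnetic forces balance: qE = qvB.
v = E/B = 1020/0.559 = 1820 m/s.

v = 1820 m/s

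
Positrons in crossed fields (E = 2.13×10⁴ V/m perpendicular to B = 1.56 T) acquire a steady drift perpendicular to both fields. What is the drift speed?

In crossed fields the guiding centre drifts at v_d = |E×B|/B² = E/B, independent of charge and mass.
v_d = 2.13×10⁴/1.56 = 1.37×10⁴ m/s.

v_d ≈ 1.37×10⁴ m/s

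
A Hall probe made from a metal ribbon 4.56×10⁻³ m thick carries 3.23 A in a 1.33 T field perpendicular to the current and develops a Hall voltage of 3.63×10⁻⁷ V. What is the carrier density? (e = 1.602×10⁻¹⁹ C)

n ≈ 1.62×10²⁸ m⁻³

From V_H = IB/(n e t), n = IB/(V_H e t).
n = (3.23)(1.33)/((3.63×10⁻⁷)(1.602×10⁻¹⁹)(4.56×10⁻³)) ≈ 1.62×10²⁸ m⁻³.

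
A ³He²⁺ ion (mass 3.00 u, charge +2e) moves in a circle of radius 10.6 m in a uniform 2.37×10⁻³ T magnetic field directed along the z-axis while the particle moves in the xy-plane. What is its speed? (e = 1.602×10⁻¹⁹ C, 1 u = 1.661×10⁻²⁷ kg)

v ≈ 1.62×10⁶ m/s

From |q|vB = mv²/r, v = |q|Br/m.
v = (3.204×10⁻¹⁹)(2.37×10⁻³)(10.6)/4.983×10⁻²⁷ ≈ 1.62×10⁶ m/s.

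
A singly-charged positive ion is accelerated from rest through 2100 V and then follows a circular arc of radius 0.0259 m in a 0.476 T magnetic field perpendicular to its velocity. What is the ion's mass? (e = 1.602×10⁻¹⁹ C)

Combine |q|V = ½mv² and r = mv/(|q|B): eliminate v to get m = qB²r²/(2V).
m = (1.602×10⁻¹⁹)(0.476)²(0.0259)²/(2·2100) ≈ 5.80×10⁻²⁷ kg.

m ≈ 5.80×10⁻²⁷ kg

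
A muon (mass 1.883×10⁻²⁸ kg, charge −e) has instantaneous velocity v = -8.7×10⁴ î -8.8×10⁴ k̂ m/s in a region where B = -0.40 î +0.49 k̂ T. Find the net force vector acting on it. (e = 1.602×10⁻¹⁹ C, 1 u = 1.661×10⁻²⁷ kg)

F ≈ (0, -1.25×10⁻¹⁴, 0) N

v×B = (0, 7.78×10⁴, 0) N/C.
F = q v×B = (−1.602×10⁻¹⁹ C)·(0, 7.78×10⁴, 0) = (0, -1.25×10⁻¹⁴, 0) N.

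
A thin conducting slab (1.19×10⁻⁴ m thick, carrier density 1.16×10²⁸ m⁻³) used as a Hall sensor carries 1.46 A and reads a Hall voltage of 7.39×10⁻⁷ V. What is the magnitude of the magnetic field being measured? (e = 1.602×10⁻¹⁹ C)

B ≈ 0.112 T

From V_H = IB/(n e t), B = V_H n e t / I.
B = (7.39×10⁻⁷)(1.16×10²⁸)(1.602×10⁻¹⁹)(1.19×10⁻⁴)/1.46 ≈ 0.112 T.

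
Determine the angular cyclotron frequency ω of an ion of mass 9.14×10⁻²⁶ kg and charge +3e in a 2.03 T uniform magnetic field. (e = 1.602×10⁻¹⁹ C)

ω ≈ 1.07×10⁷ rad/s

ω = |q|B/m.
ω = (4.806×10⁻¹⁹)(2.03)/9.14×10⁻²⁶ ≈ 1.07×10⁷ rad/s.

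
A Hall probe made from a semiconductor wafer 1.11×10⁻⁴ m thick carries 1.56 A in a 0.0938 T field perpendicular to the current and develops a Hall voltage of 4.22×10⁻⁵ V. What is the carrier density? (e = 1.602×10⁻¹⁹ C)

n ≈ 1.95×10²⁶ m⁻³

From V_H = IB/(n e t), n = IB/(V_H e t).
n = (1.56)(0.0938)/((4.22×10⁻⁵)(1.602×10⁻¹⁹)(1.11×10⁻⁴)) ≈ 1.95×10²⁶ m⁻³.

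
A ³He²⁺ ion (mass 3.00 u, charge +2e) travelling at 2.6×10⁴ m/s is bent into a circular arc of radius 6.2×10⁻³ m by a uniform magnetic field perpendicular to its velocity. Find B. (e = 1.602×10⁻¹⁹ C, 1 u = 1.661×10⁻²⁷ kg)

From |q|vB = mv²/r, B = mv/(|q|r).
B = (4.983×10⁻²⁷)(2.6×10⁴)/((3.204×10⁻¹⁹)(6.2×10⁻³)) ≈ 0.065 T.

B ≈ 0.065 T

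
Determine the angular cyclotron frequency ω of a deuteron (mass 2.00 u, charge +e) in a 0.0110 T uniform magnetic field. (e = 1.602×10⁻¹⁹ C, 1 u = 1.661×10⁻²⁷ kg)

ω = |q|B/m.
ω = (1.602×10⁻¹⁹)(0.0110)/3.322×10⁻²⁷ ≈ 5.30×10⁵ rad/s.

ω ≈ 5.30×10⁵ rad/s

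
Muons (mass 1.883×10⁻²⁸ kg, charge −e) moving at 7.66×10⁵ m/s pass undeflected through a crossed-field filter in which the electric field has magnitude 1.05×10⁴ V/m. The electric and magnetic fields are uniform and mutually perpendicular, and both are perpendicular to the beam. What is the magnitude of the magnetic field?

B = 0.0137 T

Balance of forces in the selector: qE = qvB ⇒ B = E/v.
B = 1.05×10⁴/7.66×10⁵ = 0.0137 T.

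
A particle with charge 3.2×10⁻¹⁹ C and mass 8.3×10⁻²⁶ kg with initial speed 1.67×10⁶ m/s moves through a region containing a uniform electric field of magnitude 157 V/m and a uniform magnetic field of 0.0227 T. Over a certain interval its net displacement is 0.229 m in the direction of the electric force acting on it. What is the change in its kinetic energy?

The magnetic force is always ⟂ v and does no work; only the electric force changes KE.
ΔKE = F_E · d = |q|E d = (3.2×10⁻¹⁹)(157)(0.229) ≈ 1.15×10⁻¹⁷ J.

ΔKE ≈ 1.15×10⁻¹⁷ J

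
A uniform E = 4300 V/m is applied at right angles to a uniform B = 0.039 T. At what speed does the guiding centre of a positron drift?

In crossed fields the guiding centre drifts at v_d = |E×B|/B² = E/B, independent of charge and mass.
v_d = 4300/0.039 = 1.1×10⁵ m/s.

v_d ≈ 1.1×10⁵ m/s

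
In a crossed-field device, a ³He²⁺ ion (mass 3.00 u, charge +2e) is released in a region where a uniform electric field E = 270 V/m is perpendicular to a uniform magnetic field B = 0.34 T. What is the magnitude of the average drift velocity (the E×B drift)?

The E×B drift speed is v_d = E/B.
v_d = 270/0.34 = 790 m/s.

v_d ≈ 790 m/s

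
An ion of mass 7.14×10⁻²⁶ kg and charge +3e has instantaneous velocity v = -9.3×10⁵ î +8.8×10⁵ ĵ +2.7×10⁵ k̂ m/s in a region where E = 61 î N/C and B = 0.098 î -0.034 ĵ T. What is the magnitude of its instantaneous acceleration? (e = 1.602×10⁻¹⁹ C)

v×B = (9180, 2.65×10⁴, -5.46×10⁴) N/C.
E + v×B = (9240, 2.65×10⁴, -5.46×10⁴) N/C.
F = q(E + v×B) = (4.806×10⁻¹⁹ C)·(9240, 2.65×10⁴, -5.46×10⁴) = (4.44×10⁻¹⁵, 1.27×10⁻¹⁴, -2.63×10⁻¹⁴) N.
|a| = |F|/m = 2.950×10⁻¹⁴/7.14×10⁻²⁶ ≈ 4.13×10¹¹ m/s².

|a| ≈ 4.13×10¹¹ m/s²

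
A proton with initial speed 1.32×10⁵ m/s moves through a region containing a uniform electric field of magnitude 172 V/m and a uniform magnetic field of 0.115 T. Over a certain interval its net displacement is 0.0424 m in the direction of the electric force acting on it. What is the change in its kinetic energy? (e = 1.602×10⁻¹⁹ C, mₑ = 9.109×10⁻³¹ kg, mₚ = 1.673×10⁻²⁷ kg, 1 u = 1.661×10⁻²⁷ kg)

ΔKE ≈ 1.17×10⁻¹⁸ J

The magnetic force is always ⟂ v and does no work; only the electric force changes KE.
ΔKE = F_E · d = |q|E d = (1.602×10⁻¹⁹)(172)(0.0424) ≈ 1.17×10⁻¹⁸ J.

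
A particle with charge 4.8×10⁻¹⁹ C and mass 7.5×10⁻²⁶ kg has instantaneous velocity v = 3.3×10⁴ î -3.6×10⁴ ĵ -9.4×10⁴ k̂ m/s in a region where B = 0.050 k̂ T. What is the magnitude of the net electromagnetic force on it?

v×B = (-1800, -1650, 0) N/C.
F = q v×B = (4.8×10⁻¹⁹ C)·(-1800, -1650, 0) = (-8.64×10⁻¹⁶, -7.92×10⁻¹⁶, 0) N.
|F| = 1.17×10⁻¹⁵ N.

|F| ≈ 1.17×10⁻¹⁵ N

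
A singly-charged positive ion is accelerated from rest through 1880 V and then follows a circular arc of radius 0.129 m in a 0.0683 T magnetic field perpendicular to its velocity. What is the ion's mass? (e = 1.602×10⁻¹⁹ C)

m ≈ 3.31×10⁻²⁷ kg

Combine |q|V = ½mv² and r = mv/(|q|B): eliminate v to get m = qB²r²/(2V).
m = (1.602×10⁻¹⁹)(0.0683)²(0.129)²/(2·1880) ≈ 3.31×10⁻²⁷ kg.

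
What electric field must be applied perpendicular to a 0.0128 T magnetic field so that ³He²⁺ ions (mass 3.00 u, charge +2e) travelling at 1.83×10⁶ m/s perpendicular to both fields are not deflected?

For straight-line motion qE = qvB, so E = vB.
E = 1.83×10⁶ × 0.0128 = 2.34×10⁴ V/m.

E = 2.34×10⁴ V/m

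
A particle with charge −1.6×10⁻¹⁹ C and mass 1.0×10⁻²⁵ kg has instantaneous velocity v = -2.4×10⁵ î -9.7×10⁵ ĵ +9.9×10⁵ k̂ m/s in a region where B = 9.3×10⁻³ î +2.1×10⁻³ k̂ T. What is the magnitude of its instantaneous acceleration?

v×B = (-2040, 9710, 9020) N/C.
F = q v×B = (−1.6×10⁻¹⁹ C)·(-2040, 9710, 9020) = (3.26×10⁻¹⁶, -1.55×10⁻¹⁵, -1.44×10⁻¹⁵) N.
|a| = |F|/m = 2.146×10⁻¹⁵/1.0×10⁻²⁵ ≈ 2.15×10¹⁰ m/s².

|a| ≈ 2.15×10¹⁰ m/s²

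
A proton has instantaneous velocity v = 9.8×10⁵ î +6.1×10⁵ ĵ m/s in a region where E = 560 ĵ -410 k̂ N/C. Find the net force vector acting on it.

F ≈ (0, 8.97×10⁻¹⁷, -6.57×10⁻¹⁷) N

Only an electric field acts, so F = qE = (1.602×10⁻¹⁹ C)·(0, 560, -410) = (0, 8.97×10⁻¹⁷, -6.57×10⁻¹⁷) N.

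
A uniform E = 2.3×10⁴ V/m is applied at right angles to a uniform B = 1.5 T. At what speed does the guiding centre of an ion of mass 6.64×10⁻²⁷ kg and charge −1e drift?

The steady drift has the magnetic force balancing the electric force, so v_d = E/B.
v_d = 2.3×10⁴/1.5 = 1.5×10⁴ m/s.

v_d ≈ 1.5×10⁴ m/s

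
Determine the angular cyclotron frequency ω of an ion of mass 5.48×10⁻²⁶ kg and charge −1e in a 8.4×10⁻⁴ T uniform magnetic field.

ω = |q|B/m.
ω = (1.602×10⁻¹⁹)(8.4×10⁻⁴)/5.48×10⁻²⁶ ≈ 2500 rad/s.

ω ≈ 2500 rad/s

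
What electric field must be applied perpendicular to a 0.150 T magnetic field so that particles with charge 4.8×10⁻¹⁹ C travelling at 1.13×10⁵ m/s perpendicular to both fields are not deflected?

For straight-line motion qE = qvB, so E = vB.
E = 1.13×10⁵ × 0.150 = 1.70×10⁴ V/m.

E = 1.70×10⁴ V/m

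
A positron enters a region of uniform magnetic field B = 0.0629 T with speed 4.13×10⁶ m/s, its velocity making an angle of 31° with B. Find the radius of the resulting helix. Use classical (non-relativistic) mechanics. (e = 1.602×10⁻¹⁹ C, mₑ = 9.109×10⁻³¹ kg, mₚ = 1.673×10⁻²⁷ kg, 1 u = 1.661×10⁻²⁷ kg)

r ≈ 1.92×10⁻⁴ m

v⊥ = v sinθ = 4.13×10⁶·sin31° ≈ 2.127×10⁶ m/s.
r = m v⊥/(|q|B) = (9.109×10⁻³¹)(2.127×10⁶)/((1.602×10⁻¹⁹)(0.0629)) ≈ 1.92×10⁻⁴ m.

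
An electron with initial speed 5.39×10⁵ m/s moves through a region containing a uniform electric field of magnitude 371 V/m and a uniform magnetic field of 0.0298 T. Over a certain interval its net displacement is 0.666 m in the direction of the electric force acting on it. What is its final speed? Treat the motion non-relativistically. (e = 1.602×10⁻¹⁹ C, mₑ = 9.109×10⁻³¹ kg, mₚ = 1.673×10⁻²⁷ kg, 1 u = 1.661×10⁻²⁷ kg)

v_f ≈ 9.34×10⁶ m/s

B does no work; ΔKE = |q|E d.
½mv_f² = ½mv₀² + |q|Ed = ½(9.109×10⁻³¹)(5.39×10⁵)² + (1.602×10⁻¹⁹)(371)(0.666) ≈ 1.323×10⁻¹⁹ J + 3.958×10⁻¹⁷ J ≈ 3.972×10⁻¹⁷ J.
v_f = √(2·3.972×10⁻¹⁷/9.109×10⁻³¹) ≈ 9.34×10⁶ m/s.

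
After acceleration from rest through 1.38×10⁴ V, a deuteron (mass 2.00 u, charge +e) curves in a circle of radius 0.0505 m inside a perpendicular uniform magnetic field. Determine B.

v = √(2|q|V/m) = √(2·1.602×10⁻¹⁹·1.38×10⁴/3.322×10⁻²⁷) ≈ 1.154×10⁶ m/s.
B = mv/(|q|r) = (3.322×10⁻²⁷)(1.154×10⁶)/((1.602×10⁻¹⁹)(0.0505)) ≈ 0.474 T.

B ≈ 0.474 T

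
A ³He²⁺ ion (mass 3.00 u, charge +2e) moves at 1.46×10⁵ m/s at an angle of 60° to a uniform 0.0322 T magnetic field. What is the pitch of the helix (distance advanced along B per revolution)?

p ≈ 0.222 m

v∥ = v cosθ = 1.46×10⁵·cos60° ≈ 7.300×10⁴ m/s.
T = 2πm/(|q|B) = 2π(4.983×10⁻²⁷)/((3.204×10⁻¹⁹)(0.0322)) ≈ 3.035×10⁻⁶ s.
pitch = v∥ T = (7.300×10⁴)(3.035×10⁻⁶) ≈ 0.222 m.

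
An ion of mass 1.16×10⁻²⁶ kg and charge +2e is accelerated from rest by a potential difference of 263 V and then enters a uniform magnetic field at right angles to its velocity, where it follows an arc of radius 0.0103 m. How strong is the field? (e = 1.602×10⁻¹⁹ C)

B ≈ 0.424 T

v = √(2|q|V/m) = √(2·3.204×10⁻¹⁹·263/1.16×10⁻²⁶) ≈ 1.205×10⁵ m/s.
B = mv/(|q|r) = (1.16×10⁻²⁶)(1.205×10⁵)/((3.204×10⁻¹⁹)(0.0103)) ≈ 0.424 T.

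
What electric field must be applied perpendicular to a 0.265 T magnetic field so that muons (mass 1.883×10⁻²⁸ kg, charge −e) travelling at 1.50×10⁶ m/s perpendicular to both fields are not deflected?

For straight-line motion qE = qvB, so E = vB.
E = 1.50×10⁶ × 0.265 = 3.98×10⁵ V/m.

E = 3.98×10⁵ V/m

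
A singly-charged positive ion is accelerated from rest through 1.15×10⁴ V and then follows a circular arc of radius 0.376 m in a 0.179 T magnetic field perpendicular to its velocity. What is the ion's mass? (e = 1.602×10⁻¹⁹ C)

m ≈ 3.16×10⁻²⁶ kg

Combine |q|V = ½mv² and r = mv/(|q|B): eliminate v to get m = qB²r²/(2V).
m = (1.602×10⁻¹⁹)(0.179)²(0.376)²/(2·1.15×10⁴) ≈ 3.16×10⁻²⁶ kg.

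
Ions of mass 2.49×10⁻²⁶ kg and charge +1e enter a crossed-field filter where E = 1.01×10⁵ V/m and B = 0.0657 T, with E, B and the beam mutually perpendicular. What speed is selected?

v = 1.54×10⁶ m/s

Straight-line motion ⇒ electric and magnetic forces cancel, so E = vB.
v = E/B = 1.01×10⁵/0.0657 = 1.54×10⁶ m/s.
The result is independent of the particle's charge and mass.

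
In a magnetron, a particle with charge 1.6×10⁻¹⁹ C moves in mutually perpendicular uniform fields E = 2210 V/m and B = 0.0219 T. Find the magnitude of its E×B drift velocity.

v_d ≈ 1.01×10⁵ m/s

The steady drift has the magnetic force balancing the electric force, so v_d = E/B.
v_d = 2210/0.0219 = 1.01×10⁵ m/s.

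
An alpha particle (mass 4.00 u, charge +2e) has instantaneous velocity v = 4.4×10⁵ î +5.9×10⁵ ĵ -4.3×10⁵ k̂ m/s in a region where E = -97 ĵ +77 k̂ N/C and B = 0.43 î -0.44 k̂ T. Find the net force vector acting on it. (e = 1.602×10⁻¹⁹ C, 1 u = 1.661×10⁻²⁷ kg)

v×B = (-2.60×10⁵, 8700, -2.54×10⁵) N/C.
E + v×B = (-2.60×10⁵, 8600, -2.54×10⁵) N/C.
F = q(E + v×B) = (3.204×10⁻¹⁹ C)·(-2.60×10⁵, 8600, -2.54×10⁵) = (-8.32×10⁻¹⁴, 2.76×10⁻¹⁵, -8.13×10⁻¹⁴) N.

F ≈ (-8.32×10⁻¹⁴, 2.76×10⁻¹⁵, -8.13×10⁻¹⁴) N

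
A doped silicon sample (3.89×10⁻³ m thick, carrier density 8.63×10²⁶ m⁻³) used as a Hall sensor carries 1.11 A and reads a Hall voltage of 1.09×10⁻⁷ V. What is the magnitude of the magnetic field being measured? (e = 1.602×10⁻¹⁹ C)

From V_H = IB/(n e t), B = V_H n e t / I.
B = (1.09×10⁻⁷)(8.63×10²⁶)(1.602×10⁻¹⁹)(3.89×10⁻³)/1.11 ≈ 0.0528 T.

B ≈ 0.0528 T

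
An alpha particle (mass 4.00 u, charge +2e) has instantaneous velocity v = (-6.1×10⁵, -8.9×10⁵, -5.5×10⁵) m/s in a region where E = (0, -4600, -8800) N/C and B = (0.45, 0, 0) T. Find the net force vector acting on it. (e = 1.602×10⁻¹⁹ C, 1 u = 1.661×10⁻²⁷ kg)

v×B = (0, -2.48×10⁵, 4.00×10⁵) N/C.
E + v×B = (0, -2.52×10⁵, 3.92×10⁵) N/C.
F = q(E + v×B) = (3.204×10⁻¹⁹ C)·(0, -2.52×10⁵, 3.92×10⁵) = (0, -8.08×10⁻¹⁴, 1.26×10⁻¹³) N.

F ≈ (0, -8.08×10⁻¹⁴, 1.26×10⁻¹³) N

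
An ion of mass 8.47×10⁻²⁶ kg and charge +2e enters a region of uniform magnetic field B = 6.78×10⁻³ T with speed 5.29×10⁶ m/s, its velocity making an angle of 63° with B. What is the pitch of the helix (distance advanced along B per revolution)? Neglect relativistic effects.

v∥ = v cosθ = 5.29×10⁶·cos63° ≈ 2.402×10⁶ m/s.
T = 2πm/(|q|B) = 2π(8.47×10⁻²⁶)/((3.204×10⁻¹⁹)(6.78×10⁻³)) ≈ 2.450×10⁻⁴ s.
pitch = v∥ T = (2.402×10⁶)(2.450×10⁻⁴) ≈ 588 m.

p ≈ 588 m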